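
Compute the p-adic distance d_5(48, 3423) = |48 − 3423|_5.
d_5(48, 3423) = 1/125

Step 1 — x − y = 48 − 3423 = -3375. Step 2 — v_5(-3375) = 3 (factor: -3375 = −(5^3 · 27); the sign does not affect v_p). Step 3 — |x − y|_5 = 5^{-3} = 1/125.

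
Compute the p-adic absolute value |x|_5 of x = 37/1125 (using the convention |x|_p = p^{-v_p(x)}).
|37/1125|_5 = 125

Step 1 — compute v_5(x) by factoring powers of 5 out of the numerator and denominator: v_5(37/1125) = -3. Step 2 — apply |x|_p = p^{-v_p(x)} = 5^{3} = 125.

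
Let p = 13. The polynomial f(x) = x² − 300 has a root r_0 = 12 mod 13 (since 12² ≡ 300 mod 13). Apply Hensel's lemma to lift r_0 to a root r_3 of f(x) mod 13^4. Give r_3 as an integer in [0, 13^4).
r_3 = 12947 (mod 28561)

Hensel's recurrence: r_{i+1} = r_i − f(r_i)·(f′(r_i))^{-1} mod 13^{i+2}, with f′(x) = 2x. Iterate:
  r_0 = 12 (mod 13)
  r_1 = 103 (mod 169)
  r_2 = 1962 (mod 2197)
  r_3 = 12947 (mod 28561)
Final: r_3 = 12947, and one checks f(r_3) ≡ 0 mod 13^4.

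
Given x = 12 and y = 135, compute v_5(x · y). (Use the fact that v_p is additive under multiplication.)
v_5(1620) = 1

v_p(x) = 0 (factor: 12 = 5^0 · 12); v_p(y) = 1 (factor: 135 = 5^1 · 27). Additivity: v_p(xy) = v_p(x) + v_p(y) = 0 + 1 = 1. (Direct check: xy = 1620 = 5^1 · (324).)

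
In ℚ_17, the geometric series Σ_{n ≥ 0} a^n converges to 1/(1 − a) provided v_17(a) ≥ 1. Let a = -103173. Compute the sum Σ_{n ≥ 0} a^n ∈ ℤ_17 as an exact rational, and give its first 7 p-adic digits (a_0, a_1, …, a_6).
Σ a^n = 1/(1 − a) = 1/103174;  first 7 digits = (1, 0, 0, 13, 15, 16, 15)

v_17(a) = 3 ≥ 1, so the series converges in ℤ_17 to 1/(1 − a) = 1/(1 − (-103173)) = 1/103174. Expand this rational in ℤ_17: compute digits iteratively via d_i = x_i mod 17, x_{i+1} = (x_i − d_i)/17. The first 7 digits are (1, 0, 0, 13, 15, 16, 15).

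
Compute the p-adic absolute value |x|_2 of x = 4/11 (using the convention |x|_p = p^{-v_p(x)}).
|4/11|_2 = 1/4

Step 1 — compute v_2(x) by factoring powers of 2 out of the numerator and denominator: v_2(4/11) = 2. Step 2 — apply |x|_p = p^{-v_p(x)} = 2^{-2} = 1/4.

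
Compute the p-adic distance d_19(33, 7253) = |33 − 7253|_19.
d_19(33, 7253) = 1/361

Step 1 — x − y = 33 − 7253 = -7220. Step 2 — v_19(-7220) = 2 (factor: -7220 = −(19^2 · 20); the sign does not affect v_p). Step 3 — |x − y|_19 = 19^{-2} = 1/361.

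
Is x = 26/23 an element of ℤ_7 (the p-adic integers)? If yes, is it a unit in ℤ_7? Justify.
x ∈ ℤ_7^× (unit); v_7(x) = 0

ℤ_7 = {x ∈ ℚ_7 : v_7(x) ≥ 0} and ℤ_7^× = {x ∈ ℤ_7 : v_7(x) = 0}. Here v_7(26/23) = v_7(num) − v_7(den) = 0; compare against these criteria.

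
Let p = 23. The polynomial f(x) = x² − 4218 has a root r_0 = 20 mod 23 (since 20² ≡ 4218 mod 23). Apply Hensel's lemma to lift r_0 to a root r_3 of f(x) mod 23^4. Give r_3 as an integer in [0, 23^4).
r_3 = 221740 (mod 279841)

Hensel's recurrence: r_{i+1} = r_i − f(r_i)·(f′(r_i))^{-1} mod 23^{i+2}, with f′(x) = 2x. Iterate:
  r_0 = 20 (mod 23)
  r_1 = 89 (mod 529)
  r_2 = 2734 (mod 12167)
  r_3 = 221740 (mod 279841)
Final: r_3 = 221740, and one checks f(r_3) ≡ 0 mod 23^4.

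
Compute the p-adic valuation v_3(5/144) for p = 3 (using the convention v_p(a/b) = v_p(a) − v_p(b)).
v_3(5/144) = -2

Factor powers of 3 from the numerator and denominator of the reduced fraction: 5 = 3^0 · 5 and 144 = 3^2 · 16. Apply v_p(a/b) = v_p(a) − v_p(b): v_3(5/144) = 0 − 2 = -2.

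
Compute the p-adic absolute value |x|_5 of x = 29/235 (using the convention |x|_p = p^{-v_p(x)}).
|29/235|_5 = 5

Step 1 — compute v_5(x) by factoring powers of 5 out of the numerator and denominator: v_5(29/235) = -1. Step 2 — apply |x|_p = p^{-v_p(x)} = 5^{1} = 5.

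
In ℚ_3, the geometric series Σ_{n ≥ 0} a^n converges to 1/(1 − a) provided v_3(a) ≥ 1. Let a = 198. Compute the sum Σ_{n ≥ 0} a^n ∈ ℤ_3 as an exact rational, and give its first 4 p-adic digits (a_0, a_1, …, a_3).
Σ a^n = 1/(1 − a) = -1/197;  first 4 digits = (1, 0, 1, 1)

v_3(a) = 2 ≥ 1, so the series converges in ℤ_3 to 1/(1 − a) = 1/(1 − 198) = -1/197. Expand this rational in ℤ_3: compute digits iteratively via d_i = x_i mod 3, x_{i+1} = (x_i − d_i)/3. The first 4 digits are (1, 0, 1, 1).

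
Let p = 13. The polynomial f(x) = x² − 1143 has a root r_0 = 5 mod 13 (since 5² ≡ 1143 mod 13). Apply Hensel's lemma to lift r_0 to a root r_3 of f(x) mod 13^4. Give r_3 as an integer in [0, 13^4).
r_3 = 21039 (mod 28561)

Hensel's recurrence: r_{i+1} = r_i − f(r_i)·(f′(r_i))^{-1} mod 13^{i+2}, with f′(x) = 2x. Iterate:
  r_0 = 5 (mod 13)
  r_1 = 83 (mod 169)
  r_2 = 1266 (mod 2197)
  r_3 = 21039 (mod 28561)
Final: r_3 = 21039, and one checks f(r_3) ≡ 0 mod 13^4.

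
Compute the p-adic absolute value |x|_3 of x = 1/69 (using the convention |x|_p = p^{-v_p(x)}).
|1/69|_3 = 3

Step 1 — compute v_3(x) by factoring powers of 3 out of the numerator and denominator: v_3(1/69) = -1. Step 2 — apply |x|_p = p^{-v_p(x)} = 3^{1} = 3.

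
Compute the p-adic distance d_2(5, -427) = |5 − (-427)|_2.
d_2(5, -427) = 1/16

Step 1 — x − y = 5 − (-427) = 432. Step 2 — v_2(432) = 4 (factor: 432 = (2^4 · 27); the sign does not affect v_p). Step 3 — |x − y|_2 = 2^{-4} = 1/16.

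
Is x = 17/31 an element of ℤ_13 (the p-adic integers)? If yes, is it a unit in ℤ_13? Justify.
x ∈ ℤ_13^× (unit); v_13(x) = 0

ℤ_13 = {x ∈ ℚ_13 : v_13(x) ≥ 0} and ℤ_13^× = {x ∈ ℤ_13 : v_13(x) = 0}. Here v_13(17/31) = v_13(num) − v_13(den) = 0; compare against these criteria.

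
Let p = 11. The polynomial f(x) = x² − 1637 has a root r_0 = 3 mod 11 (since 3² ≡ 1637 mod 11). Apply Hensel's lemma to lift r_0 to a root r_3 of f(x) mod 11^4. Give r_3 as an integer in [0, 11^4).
r_3 = 4469 (mod 14641)

Hensel's recurrence: r_{i+1} = r_i − f(r_i)·(f′(r_i))^{-1} mod 11^{i+2}, with f′(x) = 2x. Iterate:
  r_0 = 3 (mod 11)
  r_1 = 113 (mod 121)
  r_2 = 476 (mod 1331)
  r_3 = 4469 (mod 14641)
Final: r_3 = 4469, and one checks f(r_3) ≡ 0 mod 11^4.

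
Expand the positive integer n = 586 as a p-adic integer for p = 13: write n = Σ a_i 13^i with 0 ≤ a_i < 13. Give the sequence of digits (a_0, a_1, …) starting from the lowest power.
(a_0, a_1, …) = (1, 6, 3)

Repeated division by 13 gives the digits low-to-high: 586 = 1 + 6·13^1 + 3·13^2. Digit sequence: (1, 6, 3).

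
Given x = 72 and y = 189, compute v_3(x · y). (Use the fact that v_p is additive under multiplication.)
v_3(13608) = 5

v_p(x) = 2 (factor: 72 = 3^2 · 8); v_p(y) = 3 (factor: 189 = 3^3 · 7). Additivity: v_p(xy) = v_p(x) + v_p(y) = 2 + 3 = 5. (Direct check: xy = 13608 = 3^5 · (56).)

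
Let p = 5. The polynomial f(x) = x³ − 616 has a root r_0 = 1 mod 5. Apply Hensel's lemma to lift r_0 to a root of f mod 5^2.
r_1 = 6 (mod 25)

Hensel: r_{i+1} = r_i − f(r_i)/f′(r_i) mod 5^{i+2}, where f′(x) = 3x². Iterate:
  r_0 = 1 (mod 5)
  r_1 = 6 (mod 25)
Final: r = 6 with f(r) ≡ 0 mod 5^2.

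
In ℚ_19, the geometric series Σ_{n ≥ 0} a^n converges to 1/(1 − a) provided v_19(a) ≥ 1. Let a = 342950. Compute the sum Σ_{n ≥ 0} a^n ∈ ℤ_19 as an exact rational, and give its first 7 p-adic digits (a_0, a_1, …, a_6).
Σ a^n = 1/(1 − a) = -1/342949;  first 7 digits = (1, 0, 0, 12, 2, 0, 11)

v_19(a) = 3 ≥ 1, so the series converges in ℤ_19 to 1/(1 − a) = 1/(1 − 342950) = -1/342949. Expand this rational in ℤ_19: compute digits iteratively via d_i = x_i mod 19, x_{i+1} = (x_i − d_i)/19. The first 7 digits are (1, 0, 0, 12, 2, 0, 11).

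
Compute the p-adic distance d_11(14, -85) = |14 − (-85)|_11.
d_11(14, -85) = 1/11

Step 1 — x − y = 14 − (-85) = 99. Step 2 — v_11(99) = 1 (factor: 99 = (11^1 · 9); the sign does not affect v_p). Step 3 — |x − y|_11 = 11^{-1} = 1/11.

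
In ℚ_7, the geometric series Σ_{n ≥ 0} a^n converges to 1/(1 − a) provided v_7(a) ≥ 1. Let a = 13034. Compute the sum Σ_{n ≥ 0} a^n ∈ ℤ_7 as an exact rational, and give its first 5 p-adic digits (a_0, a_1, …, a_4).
Σ a^n = 1/(1 − a) = -1/13033;  first 5 digits = (1, 0, 0, 3, 5)

v_7(a) = 3 ≥ 1, so the series converges in ℤ_7 to 1/(1 − a) = 1/(1 − 13034) = -1/13033. Expand this rational in ℤ_7: compute digits iteratively via d_i = x_i mod 7, x_{i+1} = (x_i − d_i)/7. The first 5 digits are (1, 0, 0, 3, 5).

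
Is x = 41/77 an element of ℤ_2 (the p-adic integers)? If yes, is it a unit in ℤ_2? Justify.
x ∈ ℤ_2^× (unit); v_2(x) = 0

ℤ_2 = {x ∈ ℚ_2 : v_2(x) ≥ 0} and ℤ_2^× = {x ∈ ℤ_2 : v_2(x) = 0}. Here v_2(41/77) = v_2(num) − v_2(den) = 0; compare against these criteria.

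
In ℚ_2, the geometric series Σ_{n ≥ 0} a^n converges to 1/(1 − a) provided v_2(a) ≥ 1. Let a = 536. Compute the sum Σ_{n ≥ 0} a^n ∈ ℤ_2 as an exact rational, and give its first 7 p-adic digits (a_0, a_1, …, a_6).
Σ a^n = 1/(1 − a) = -1/535;  first 7 digits = (1, 0, 0, 1, 1, 0, 1)

v_2(a) = 3 ≥ 1, so the series converges in ℤ_2 to 1/(1 − a) = 1/(1 − 536) = -1/535. Expand this rational in ℤ_2: compute digits iteratively via d_i = x_i mod 2, x_{i+1} = (x_i − d_i)/2. The first 7 digits are (1, 0, 0, 1, 1, 0, 1).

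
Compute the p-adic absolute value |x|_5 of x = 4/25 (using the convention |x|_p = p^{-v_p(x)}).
|4/25|_5 = 25

Step 1 — compute v_5(x) by factoring powers of 5 out of the numerator and denominator: v_5(4/25) = -2. Step 2 — apply |x|_p = p^{-v_p(x)} = 5^{2} = 25.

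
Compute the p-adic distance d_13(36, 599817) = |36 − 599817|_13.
d_13(36, 599817) = 1/28561

Step 1 — x − y = 36 − 599817 = -599781. Step 2 — v_13(-599781) = 4 (factor: -599781 = −(13^4 · 21); the sign does not affect v_p). Step 3 — |x − y|_13 = 13^{-4} = 1/28561.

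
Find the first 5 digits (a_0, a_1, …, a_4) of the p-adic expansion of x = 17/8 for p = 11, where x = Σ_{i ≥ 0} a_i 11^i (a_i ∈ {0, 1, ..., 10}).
(a_0, …, a_4) = (9, 9, 6, 9, 6)

v_11(17/8) = 0 (numerator and denominator both coprime to 11), so x ∈ ℤ_11^×. Compute digits iteratively via a_i = x_i mod 11, x_{i+1} = (x_i − a_i)/11, with x_0 = x:
  x_0 = 17/8;  a_0 = 9;  x_1 = (x_0 − 9)/11 = -5/8
  x_1 = -5/8;  a_1 = 9;  x_2 = (x_1 − 9)/11 = -7/8
  x_2 = -7/8;  a_2 = 6;  x_3 = (x_2 − 6)/11 = -5/8
  x_3 = -5/8;  a_3 = 9;  x_4 = (x_3 − 9)/11 = -7/8
  x_4 = -7/8;  a_4 = 6;  x_5 = (x_4 − 6)/11 = -5/8
Digits: (9, 9, 6, 9, 6).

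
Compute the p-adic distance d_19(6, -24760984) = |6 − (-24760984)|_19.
d_19(6, -24760984) = 1/2476099

Step 1 — x − y = 6 − (-24760984) = 24760990. Step 2 — v_19(24760990) = 5 (factor: 24760990 = (19^5 · 10); the sign does not affect v_p). Step 3 — |x − y|_19 = 19^{-5} = 1/2476099.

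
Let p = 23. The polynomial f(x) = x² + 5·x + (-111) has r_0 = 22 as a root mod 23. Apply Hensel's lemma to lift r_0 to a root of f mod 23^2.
r_1 = 390 (mod 529)

Hensel: r_{i+1} = r_i − f(r_i)·(f′(r_i))^{-1} mod 23^{i+2}, f′(x) = 2x + 5. Iterate:
  r_0 = 22 (mod 23)
  r_1 = 390 (mod 529)
Final: r = 390 satisfies f(r) ≡ 0 mod 23^2.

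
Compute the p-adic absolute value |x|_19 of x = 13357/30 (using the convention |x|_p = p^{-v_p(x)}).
|13357/30|_19 = 1/361

Step 1 — compute v_19(x) by factoring powers of 19 out of the numerator and denominator: v_19(13357/30) = 2. Step 2 — apply |x|_p = p^{-v_p(x)} = 19^{-2} = 1/361.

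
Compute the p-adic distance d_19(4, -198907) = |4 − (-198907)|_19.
d_19(4, -198907) = 1/6859

Step 1 — x − y = 4 − (-198907) = 198911. Step 2 — v_19(198911) = 3 (factor: 198911 = (19^3 · 29); the sign does not affect v_p). Step 3 — |x − y|_19 = 19^{-3} = 1/6859.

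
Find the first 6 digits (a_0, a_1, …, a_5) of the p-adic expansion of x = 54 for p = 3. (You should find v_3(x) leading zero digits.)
(a_0, …, a_5) = (0, 0, 0, 2, 0, 0)

v_3(54) = 3, so a_0 = ... = a_2 = 0. Factor out: x = 3^3 · u with u = 2 a unit in ℤ_3. Expand u iteratively via a_{v+i} = u_i mod 3, u_{i+1} = (u_i − a_{v+i})/3:
  u_0 = 2;  a_3 = 2;  u_1 = (u_0 − 2)/3 = 0
  u_1 = 0;  a_4 = 0;  u_2 = (u_1 − 0)/3 = 0
  u_2 = 0;  a_5 = 0;  u_3 = (u_2 − 0)/3 = 0
Digits: (0, 0, 0, 2, 0, 0).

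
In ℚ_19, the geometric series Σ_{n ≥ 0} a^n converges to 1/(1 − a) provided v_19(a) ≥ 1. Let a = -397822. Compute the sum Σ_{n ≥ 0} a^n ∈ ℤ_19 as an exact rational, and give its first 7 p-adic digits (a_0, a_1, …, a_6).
Σ a^n = 1/(1 − a) = 1/397823;  first 7 digits = (1, 0, 0, 18, 15, 18, 0)

v_19(a) = 3 ≥ 1, so the series converges in ℤ_19 to 1/(1 − a) = 1/(1 − (-397822)) = 1/397823. Expand this rational in ℤ_19: compute digits iteratively via d_i = x_i mod 19, x_{i+1} = (x_i − d_i)/19. The first 7 digits are (1, 0, 0, 18, 15, 18, 0).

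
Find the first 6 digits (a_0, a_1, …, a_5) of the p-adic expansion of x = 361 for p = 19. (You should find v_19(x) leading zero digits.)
(a_0, …, a_5) = (0, 0, 1, 0, 0, 0)

v_19(361) = 2, so a_0 = ... = a_1 = 0. Factor out: x = 19^2 · u with u = 1 a unit in ℤ_19. Expand u iteratively via a_{v+i} = u_i mod 19, u_{i+1} = (u_i − a_{v+i})/19:
  u_0 = 1;  a_2 = 1;  u_1 = (u_0 − 1)/19 = 0
  u_1 = 0;  a_3 = 0;  u_2 = (u_1 − 0)/19 = 0
  u_2 = 0;  a_4 = 0;  u_3 = (u_2 − 0)/19 = 0
  u_3 = 0;  a_5 = 0;  u_4 = (u_3 − 0)/19 = 0
Digits: (0, 0, 1, 0, 0, 0).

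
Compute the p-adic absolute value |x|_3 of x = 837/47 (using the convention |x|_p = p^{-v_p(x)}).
|837/47|_3 = 1/27

Step 1 — compute v_3(x) by factoring powers of 3 out of the numerator and denominator: v_3(837/47) = 3. Step 2 — apply |x|_p = p^{-v_p(x)} = 3^{-3} = 1/27.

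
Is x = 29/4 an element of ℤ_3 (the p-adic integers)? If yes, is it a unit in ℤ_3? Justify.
x ∈ ℤ_3^× (unit); v_3(x) = 0

ℤ_3 = {x ∈ ℚ_3 : v_3(x) ≥ 0} and ℤ_3^× = {x ∈ ℤ_3 : v_3(x) = 0}. Here v_3(29/4) = v_3(num) − v_3(den) = 0; compare against these criteria.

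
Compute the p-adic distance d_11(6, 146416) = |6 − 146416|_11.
d_11(6, 146416) = 1/14641

Step 1 — x − y = 6 − 146416 = -146410. Step 2 — v_11(-146410) = 4 (factor: -146410 = −(11^4 · 10); the sign does not affect v_p). Step 3 — |x − y|_11 = 11^{-4} = 1/14641.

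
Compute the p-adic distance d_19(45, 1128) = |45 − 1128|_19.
d_19(45, 1128) = 1/361

Step 1 — x − y = 45 − 1128 = -1083. Step 2 — v_19(-1083) = 2 (factor: -1083 = −(19^2 · 3); the sign does not affect v_p). Step 3 — |x − y|_19 = 19^{-2} = 1/361.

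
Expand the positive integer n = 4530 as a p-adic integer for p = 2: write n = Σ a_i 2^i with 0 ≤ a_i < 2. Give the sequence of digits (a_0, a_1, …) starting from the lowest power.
(a_0, a_1, …) = (0, 1, 0, 0, 1, 1, 0, 1, 1, 0, 0, 0, 1)

Repeated division by 2 gives the digits low-to-high: 4530 = 1·2^1 + 1·2^4 + 1·2^5 + 1·2^7 + 1·2^8 + 1·2^12. Digit sequence: (0, 1, 0, 0, 1, 1, 0, 1, 1, 0, 0, 0, 1).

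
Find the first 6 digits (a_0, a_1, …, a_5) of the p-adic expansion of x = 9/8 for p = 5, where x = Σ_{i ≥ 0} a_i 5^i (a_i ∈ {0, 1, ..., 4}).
(a_0, …, a_5) = (3, 4, 1, 4, 1, 4)

v_5(9/8) = 0 (numerator and denominator both coprime to 5), so x ∈ ℤ_5^×. Compute digits iteratively via a_i = x_i mod 5, x_{i+1} = (x_i − a_i)/5, with x_0 = x:
  x_0 = 9/8;  a_0 = 3;  x_1 = (x_0 − 3)/5 = -3/8
  x_1 = -3/8;  a_1 = 4;  x_2 = (x_1 − 4)/5 = -7/8
  x_2 = -7/8;  a_2 = 1;  x_3 = (x_2 − 1)/5 = -3/8
  x_3 = -3/8;  a_3 = 4;  x_4 = (x_3 − 4)/5 = -7/8
  x_4 = -7/8;  a_4 = 1;  x_5 = (x_4 − 1)/5 = -3/8
  x_5 = -3/8;  a_5 = 4;  x_6 = (x_5 − 4)/5 = -7/8
Digits: (3, 4, 1, 4, 1, 4).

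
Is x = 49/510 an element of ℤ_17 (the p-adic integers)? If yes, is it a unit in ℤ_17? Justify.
x ∉ ℤ_17 (v_17(x) = -1 < 0)

ℤ_17 = {x ∈ ℚ_17 : v_17(x) ≥ 0} and ℤ_17^× = {x ∈ ℤ_17 : v_17(x) = 0}. Here v_17(49/510) = v_17(num) − v_17(den) = -1; compare against these criteria.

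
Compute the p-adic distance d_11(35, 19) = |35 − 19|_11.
d_11(35, 19) = 1

Step 1 — x − y = 35 − 19 = 16. Step 2 — v_11(16) = 0 (factor: 16 = (11^0 · 16); the sign does not affect v_p). Step 3 — |x − y|_11 = 11^{0} = 1.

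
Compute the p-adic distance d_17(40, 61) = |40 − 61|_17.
d_17(40, 61) = 1

Step 1 — x − y = 40 − 61 = -21. Step 2 — v_17(-21) = 0 (factor: -21 = −(17^0 · 21); the sign does not affect v_p). Step 3 — |x − y|_17 = 17^{0} = 1.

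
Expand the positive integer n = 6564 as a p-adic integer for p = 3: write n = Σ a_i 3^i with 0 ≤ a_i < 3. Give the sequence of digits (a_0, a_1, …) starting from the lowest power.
(a_0, a_1, …) = (0, 1, 0, 0, 0, 0, 0, 0, 1)

Repeated division by 3 gives the digits low-to-high: 6564 = 1·3^1 + 1·3^8. Digit sequence: (0, 1, 0, 0, 0, 0, 0, 0, 1).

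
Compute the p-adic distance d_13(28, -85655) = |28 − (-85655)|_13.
d_13(28, -85655) = 1/28561

Step 1 — x − y = 28 − (-85655) = 85683. Step 2 — v_13(85683) = 4 (factor: 85683 = (13^4 · 3); the sign does not affect v_p). Step 3 — |x − y|_13 = 13^{-4} = 1/28561.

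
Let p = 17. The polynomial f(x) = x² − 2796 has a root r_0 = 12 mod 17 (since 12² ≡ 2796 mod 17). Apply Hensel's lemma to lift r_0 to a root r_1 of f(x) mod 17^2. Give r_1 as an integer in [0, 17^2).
r_1 = 267 (mod 289)

Hensel's recurrence: r_{i+1} = r_i − f(r_i)·(f′(r_i))^{-1} mod 17^{i+2}, with f′(x) = 2x. Iterate:
  r_0 = 12 (mod 17)
  r_1 = 267 (mod 289)
Final: r_1 = 267, and one checks f(r_1) ≡ 0 mod 17^2.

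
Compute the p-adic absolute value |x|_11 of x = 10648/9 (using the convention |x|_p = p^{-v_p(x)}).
|10648/9|_11 = 1/1331

Step 1 — compute v_11(x) by factoring powers of 11 out of the numerator and denominator: v_11(10648/9) = 3. Step 2 — apply |x|_p = p^{-v_p(x)} = 11^{-3} = 1/1331.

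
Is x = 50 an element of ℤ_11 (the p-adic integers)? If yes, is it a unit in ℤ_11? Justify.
x ∈ ℤ_11^× (unit); v_11(x) = 0

ℤ_11 = {x ∈ ℚ_11 : v_11(x) ≥ 0} and ℤ_11^× = {x ∈ ℤ_11 : v_11(x) = 0}. Here v_11(50) = v_11(num) − v_11(den) = 0; compare against these criteria.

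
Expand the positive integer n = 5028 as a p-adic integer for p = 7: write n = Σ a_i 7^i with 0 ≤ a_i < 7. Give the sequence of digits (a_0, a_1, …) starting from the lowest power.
(a_0, a_1, …) = (2, 4, 4, 0, 2)

Repeated division by 7 gives the digits low-to-high: 5028 = 2 + 4·7^1 + 4·7^2 + 2·7^4. Digit sequence: (2, 4, 4, 0, 2).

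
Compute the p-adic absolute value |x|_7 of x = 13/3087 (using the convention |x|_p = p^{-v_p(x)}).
|13/3087|_7 = 343

Step 1 — compute v_7(x) by factoring powers of 7 out of the numerator and denominator: v_7(13/3087) = -3. Step 2 — apply |x|_p = p^{-v_p(x)} = 7^{3} = 343.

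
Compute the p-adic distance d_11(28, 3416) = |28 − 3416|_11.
d_11(28, 3416) = 1/121

Step 1 — x − y = 28 − 3416 = -3388. Step 2 — v_11(-3388) = 2 (factor: -3388 = −(11^2 · 28); the sign does not affect v_p). Step 3 — |x − y|_11 = 11^{-2} = 1/121.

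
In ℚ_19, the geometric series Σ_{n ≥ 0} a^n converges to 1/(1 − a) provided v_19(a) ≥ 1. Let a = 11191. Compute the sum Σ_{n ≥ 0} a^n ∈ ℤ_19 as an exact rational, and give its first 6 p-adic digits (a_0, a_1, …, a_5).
Σ a^n = 1/(1 − a) = -1/11190;  first 6 digits = (1, 0, 12, 1, 11, 12)

v_19(a) = 2 ≥ 1, so the series converges in ℤ_19 to 1/(1 − a) = 1/(1 − 11191) = -1/11190. Expand this rational in ℤ_19: compute digits iteratively via d_i = x_i mod 19, x_{i+1} = (x_i − d_i)/19. The first 6 digits are (1, 0, 12, 1, 11, 12).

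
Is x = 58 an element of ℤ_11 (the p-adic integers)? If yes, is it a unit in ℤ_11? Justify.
x ∈ ℤ_11^× (unit); v_11(x) = 0

ℤ_11 = {x ∈ ℚ_11 : v_11(x) ≥ 0} and ℤ_11^× = {x ∈ ℤ_11 : v_11(x) = 0}. Here v_11(58) = v_11(num) − v_11(den) = 0; compare against these criteria.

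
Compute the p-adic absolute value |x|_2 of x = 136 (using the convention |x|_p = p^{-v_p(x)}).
|136|_2 = 1/8

Step 1 — compute v_2(x) by factoring powers of 2 out of the numerator and denominator: v_2(136) = 3. Step 2 — apply |x|_p = p^{-v_p(x)} = 2^{-3} = 1/8.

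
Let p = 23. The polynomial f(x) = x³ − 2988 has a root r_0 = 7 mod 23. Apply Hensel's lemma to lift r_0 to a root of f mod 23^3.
r_2 = 11116 (mod 12167)

Hensel: r_{i+1} = r_i − f(r_i)/f′(r_i) mod 23^{i+2}, where f′(x) = 3x². Iterate:
  r_0 = 7 (mod 23)
  r_1 = 7 (mod 529)
  r_2 = 11116 (mod 12167)
Final: r = 11116 with f(r) ≡ 0 mod 23^3.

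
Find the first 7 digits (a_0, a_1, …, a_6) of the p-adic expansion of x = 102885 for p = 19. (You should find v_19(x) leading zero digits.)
(a_0, …, a_6) = (0, 0, 0, 15, 0, 0, 0)

v_19(102885) = 3, so a_0 = ... = a_2 = 0. Factor out: x = 19^3 · u with u = 15 a unit in ℤ_19. Expand u iteratively via a_{v+i} = u_i mod 19, u_{i+1} = (u_i − a_{v+i})/19:
  u_0 = 15;  a_3 = 15;  u_1 = (u_0 − 15)/19 = 0
  u_1 = 0;  a_4 = 0;  u_2 = (u_1 − 0)/19 = 0
  u_2 = 0;  a_5 = 0;  u_3 = (u_2 − 0)/19 = 0
  u_3 = 0;  a_6 = 0;  u_4 = (u_3 − 0)/19 = 0
Digits: (0, 0, 0, 15, 0, 0, 0).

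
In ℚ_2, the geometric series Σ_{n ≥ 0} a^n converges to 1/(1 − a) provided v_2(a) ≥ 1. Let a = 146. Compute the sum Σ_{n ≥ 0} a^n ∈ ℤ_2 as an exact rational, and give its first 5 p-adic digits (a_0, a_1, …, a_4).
Σ a^n = 1/(1 − a) = -1/145;  first 5 digits = (1, 1, 1, 1, 0)

v_2(a) = 1 ≥ 1, so the series converges in ℤ_2 to 1/(1 − a) = 1/(1 − 146) = -1/145. Expand this rational in ℤ_2: compute digits iteratively via d_i = x_i mod 2, x_{i+1} = (x_i − d_i)/2. The first 5 digits are (1, 1, 1, 1, 0).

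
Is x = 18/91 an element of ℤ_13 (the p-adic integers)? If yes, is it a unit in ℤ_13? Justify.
x ∉ ℤ_13 (v_13(x) = -1 < 0)

ℤ_13 = {x ∈ ℚ_13 : v_13(x) ≥ 0} and ℤ_13^× = {x ∈ ℤ_13 : v_13(x) = 0}. Here v_13(18/91) = v_13(num) − v_13(den) = -1; compare against these criteria.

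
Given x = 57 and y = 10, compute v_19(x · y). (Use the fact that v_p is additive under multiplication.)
v_19(570) = 1

v_p(x) = 1 (factor: 57 = 19^1 · 3); v_p(y) = 0 (factor: 10 = 19^0 · 10). Additivity: v_p(xy) = v_p(x) + v_p(y) = 1 + 0 = 1. (Direct check: xy = 570 = 19^1 · (30).)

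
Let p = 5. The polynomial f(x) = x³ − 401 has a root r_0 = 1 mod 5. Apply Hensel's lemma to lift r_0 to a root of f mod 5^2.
r_1 = 1 (mod 25)

Hensel: r_{i+1} = r_i − f(r_i)/f′(r_i) mod 5^{i+2}, where f′(x) = 3x². Iterate:
  r_0 = 1 (mod 5)
  r_1 = 1 (mod 25)
Final: r = 1 with f(r) ≡ 0 mod 5^2.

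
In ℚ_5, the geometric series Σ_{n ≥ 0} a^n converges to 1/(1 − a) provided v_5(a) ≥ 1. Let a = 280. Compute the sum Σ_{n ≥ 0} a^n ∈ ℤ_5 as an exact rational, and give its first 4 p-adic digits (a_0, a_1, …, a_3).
Σ a^n = 1/(1 − a) = -1/279;  first 4 digits = (1, 1, 2, 0)

v_5(a) = 1 ≥ 1, so the series converges in ℤ_5 to 1/(1 − a) = 1/(1 − 280) = -1/279. Expand this rational in ℤ_5: compute digits iteratively via d_i = x_i mod 5, x_{i+1} = (x_i − d_i)/5. The first 4 digits are (1, 1, 2, 0).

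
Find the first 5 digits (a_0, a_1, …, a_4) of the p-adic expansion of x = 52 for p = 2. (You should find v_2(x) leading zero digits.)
(a_0, …, a_4) = (0, 0, 1, 0, 1)

v_2(52) = 2, so a_0 = ... = a_1 = 0. Factor out: x = 2^2 · u with u = 13 a unit in ℤ_2. Expand u iteratively via a_{v+i} = u_i mod 2, u_{i+1} = (u_i − a_{v+i})/2:
  u_0 = 13;  a_2 = 1;  u_1 = (u_0 − 1)/2 = 6
  u_1 = 6;  a_3 = 0;  u_2 = (u_1 − 0)/2 = 3
  u_2 = 3;  a_4 = 1;  u_3 = (u_2 − 1)/2 = 1
Digits: (0, 0, 1, 0, 1).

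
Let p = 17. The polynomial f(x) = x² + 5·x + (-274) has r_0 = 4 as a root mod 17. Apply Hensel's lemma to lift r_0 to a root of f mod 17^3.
r_2 = 2112 (mod 4913)

Hensel: r_{i+1} = r_i − f(r_i)·(f′(r_i))^{-1} mod 17^{i+2}, f′(x) = 2x + 5. Iterate:
  r_0 = 4 (mod 17)
  r_1 = 89 (mod 289)
  r_2 = 2112 (mod 4913)
Final: r = 2112 satisfies f(r) ≡ 0 mod 17^3.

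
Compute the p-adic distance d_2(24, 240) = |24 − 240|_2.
d_2(24, 240) = 1/8

Step 1 — x − y = 24 − 240 = -216. Step 2 — v_2(-216) = 3 (factor: -216 = −(2^3 · 27); the sign does not affect v_p). Step 3 — |x − y|_2 = 2^{-3} = 1/8.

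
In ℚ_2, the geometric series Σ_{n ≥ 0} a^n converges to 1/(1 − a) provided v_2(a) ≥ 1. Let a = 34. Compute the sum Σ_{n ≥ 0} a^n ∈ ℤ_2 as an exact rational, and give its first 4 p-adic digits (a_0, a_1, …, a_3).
Σ a^n = 1/(1 − a) = -1/33;  first 4 digits = (1, 1, 1, 1)

v_2(a) = 1 ≥ 1, so the series converges in ℤ_2 to 1/(1 − a) = 1/(1 − 34) = -1/33. Expand this rational in ℤ_2: compute digits iteratively via d_i = x_i mod 2, x_{i+1} = (x_i − d_i)/2. The first 4 digits are (1, 1, 1, 1).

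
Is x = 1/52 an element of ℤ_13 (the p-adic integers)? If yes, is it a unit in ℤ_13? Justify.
x ∉ ℤ_13 (v_13(x) = -1 < 0)

ℤ_13 = {x ∈ ℚ_13 : v_13(x) ≥ 0} and ℤ_13^× = {x ∈ ℤ_13 : v_13(x) = 0}. Here v_13(1/52) = v_13(num) − v_13(den) = -1; compare against these criteria.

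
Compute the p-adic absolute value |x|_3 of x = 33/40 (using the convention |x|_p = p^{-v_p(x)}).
|33/40|_3 = 1/3

Step 1 — compute v_3(x) by factoring powers of 3 out of the numerator and denominator: v_3(33/40) = 1. Step 2 — apply |x|_p = p^{-v_p(x)} = 3^{-1} = 1/3.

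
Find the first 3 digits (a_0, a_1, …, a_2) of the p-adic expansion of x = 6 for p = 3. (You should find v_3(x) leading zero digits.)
(a_0, …, a_2) = (0, 2, 0)

v_3(6) = 1, so a_0 = ... = a_0 = 0. Factor out: x = 3^1 · u with u = 2 a unit in ℤ_3. Expand u iteratively via a_{v+i} = u_i mod 3, u_{i+1} = (u_i − a_{v+i})/3:
  u_0 = 2;  a_1 = 2;  u_1 = (u_0 − 2)/3 = 0
  u_1 = 0;  a_2 = 0;  u_2 = (u_1 − 0)/3 = 0
Digits: (0, 2, 0).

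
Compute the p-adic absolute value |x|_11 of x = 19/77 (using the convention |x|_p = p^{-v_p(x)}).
|19/77|_11 = 11

Step 1 — compute v_11(x) by factoring powers of 11 out of the numerator and denominator: v_11(19/77) = -1. Step 2 — apply |x|_p = p^{-v_p(x)} = 11^{1} = 11.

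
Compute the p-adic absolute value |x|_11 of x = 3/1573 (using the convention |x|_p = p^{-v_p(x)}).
|3/1573|_11 = 121

Step 1 — compute v_11(x) by factoring powers of 11 out of the numerator and denominator: v_11(3/1573) = -2. Step 2 — apply |x|_p = p^{-v_p(x)} = 11^{2} = 121.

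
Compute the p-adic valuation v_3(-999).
v_3(-999) = 3

v_3(n) is the largest exponent k such that 3^k divides n. Factor out: -999 = -3^3 · 37. (Sign doesn't affect v_p.) So v_3(-999) = 3.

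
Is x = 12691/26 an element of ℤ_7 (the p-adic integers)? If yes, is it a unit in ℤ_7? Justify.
x ∈ ℤ_7 but not a unit; v_7(x) = 3 > 0

ℤ_7 = {x ∈ ℚ_7 : v_7(x) ≥ 0} and ℤ_7^× = {x ∈ ℤ_7 : v_7(x) = 0}. Here v_7(12691/26) = v_7(num) − v_7(den) = 3; compare against these criteria.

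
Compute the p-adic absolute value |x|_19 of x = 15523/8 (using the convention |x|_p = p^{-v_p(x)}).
|15523/8|_19 = 1/361

Step 1 — compute v_19(x) by factoring powers of 19 out of the numerator and denominator: v_19(15523/8) = 2. Step 2 — apply |x|_p = p^{-v_p(x)} = 19^{-2} = 1/361.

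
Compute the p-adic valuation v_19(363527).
v_19(363527) = 3

v_19(n) is the largest exponent k such that 19^k divides n. Factor out: 363527 = 19^3 · 53. (Sign doesn't affect v_p.) So v_19(363527) = 3.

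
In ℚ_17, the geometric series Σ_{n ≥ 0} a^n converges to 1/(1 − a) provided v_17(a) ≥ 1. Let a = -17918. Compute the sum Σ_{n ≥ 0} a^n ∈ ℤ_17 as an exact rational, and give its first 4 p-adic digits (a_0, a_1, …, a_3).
Σ a^n = 1/(1 − a) = 1/17919;  first 4 digits = (1, 0, 6, 13)

v_17(a) = 2 ≥ 1, so the series converges in ℤ_17 to 1/(1 − a) = 1/(1 − (-17918)) = 1/17919. Expand this rational in ℤ_17: compute digits iteratively via d_i = x_i mod 17, x_{i+1} = (x_i − d_i)/17. The first 4 digits are (1, 0, 6, 13).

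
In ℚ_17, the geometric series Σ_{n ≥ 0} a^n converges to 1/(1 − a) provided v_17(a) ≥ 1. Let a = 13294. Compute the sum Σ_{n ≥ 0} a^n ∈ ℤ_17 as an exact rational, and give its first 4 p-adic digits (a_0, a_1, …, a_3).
Σ a^n = 1/(1 − a) = -1/13293;  first 4 digits = (1, 0, 12, 2)

v_17(a) = 2 ≥ 1, so the series converges in ℤ_17 to 1/(1 − a) = 1/(1 − 13294) = -1/13293. Expand this rational in ℤ_17: compute digits iteratively via d_i = x_i mod 17, x_{i+1} = (x_i − d_i)/17. The first 4 digits are (1, 0, 12, 2).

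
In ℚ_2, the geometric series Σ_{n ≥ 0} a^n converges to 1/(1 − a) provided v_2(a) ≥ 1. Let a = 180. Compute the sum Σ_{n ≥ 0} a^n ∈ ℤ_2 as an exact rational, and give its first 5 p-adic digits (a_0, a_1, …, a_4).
Σ a^n = 1/(1 − a) = -1/179;  first 5 digits = (1, 0, 1, 0, 0)

v_2(a) = 2 ≥ 1, so the series converges in ℤ_2 to 1/(1 − a) = 1/(1 − 180) = -1/179. Expand this rational in ℤ_2: compute digits iteratively via d_i = x_i mod 2, x_{i+1} = (x_i − d_i)/2. The first 5 digits are (1, 0, 1, 0, 0).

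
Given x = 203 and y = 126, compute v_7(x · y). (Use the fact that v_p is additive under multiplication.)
v_7(25578) = 2

v_p(x) = 1 (factor: 203 = 7^1 · 29); v_p(y) = 1 (factor: 126 = 7^1 · 18). Additivity: v_p(xy) = v_p(x) + v_p(y) = 1 + 1 = 2. (Direct check: xy = 25578 = 7^2 · (522).)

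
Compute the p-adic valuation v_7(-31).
v_7(-31) = 0

v_7(n) is the largest exponent k such that 7^k divides n. Factor out: -31 = -7^0 · 31. (Sign doesn't affect v_p.) So v_7(-31) = 0.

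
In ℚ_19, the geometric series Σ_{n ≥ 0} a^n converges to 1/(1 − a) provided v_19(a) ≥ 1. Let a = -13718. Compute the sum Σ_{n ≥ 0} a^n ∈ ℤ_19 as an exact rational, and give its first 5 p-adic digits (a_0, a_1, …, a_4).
Σ a^n = 1/(1 − a) = 1/13719;  first 5 digits = (1, 0, 0, 17, 18)

v_19(a) = 3 ≥ 1, so the series converges in ℤ_19 to 1/(1 − a) = 1/(1 − (-13718)) = 1/13719. Expand this rational in ℤ_19: compute digits iteratively via d_i = x_i mod 19, x_{i+1} = (x_i − d_i)/19. The first 5 digits are (1, 0, 0, 17, 18).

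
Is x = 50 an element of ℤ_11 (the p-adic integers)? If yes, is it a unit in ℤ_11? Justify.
x ∈ ℤ_11^× (unit); v_11(x) = 0

ℤ_11 = {x ∈ ℚ_11 : v_11(x) ≥ 0} and ℤ_11^× = {x ∈ ℤ_11 : v_11(x) = 0}. Here v_11(50) = v_11(num) − v_11(den) = 0; compare against these criteria.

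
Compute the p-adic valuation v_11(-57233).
v_11(-57233) = 3

v_11(n) is the largest exponent k such that 11^k divides n. Factor out: -57233 = -11^3 · 43. (Sign doesn't affect v_p.) So v_11(-57233) = 3.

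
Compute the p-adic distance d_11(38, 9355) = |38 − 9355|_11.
d_11(38, 9355) = 1/1331

Step 1 — x − y = 38 − 9355 = -9317. Step 2 — v_11(-9317) = 3 (factor: -9317 = −(11^3 · 7); the sign does not affect v_p). Step 3 — |x − y|_11 = 11^{-3} = 1/1331.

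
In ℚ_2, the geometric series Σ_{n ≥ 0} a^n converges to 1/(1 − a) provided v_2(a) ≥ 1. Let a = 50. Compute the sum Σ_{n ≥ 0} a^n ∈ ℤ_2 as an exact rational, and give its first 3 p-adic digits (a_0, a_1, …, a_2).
Σ a^n = 1/(1 − a) = -1/49;  first 3 digits = (1, 1, 1)

v_2(a) = 1 ≥ 1, so the series converges in ℤ_2 to 1/(1 − a) = 1/(1 − 50) = -1/49. Expand this rational in ℤ_2: compute digits iteratively via d_i = x_i mod 2, x_{i+1} = (x_i − d_i)/2. The first 3 digits are (1, 1, 1).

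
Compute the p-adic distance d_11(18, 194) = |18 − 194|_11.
d_11(18, 194) = 1/11

Step 1 — x − y = 18 − 194 = -176. Step 2 — v_11(-176) = 1 (factor: -176 = −(11^1 · 16); the sign does not affect v_p). Step 3 — |x − y|_11 = 11^{-1} = 1/11.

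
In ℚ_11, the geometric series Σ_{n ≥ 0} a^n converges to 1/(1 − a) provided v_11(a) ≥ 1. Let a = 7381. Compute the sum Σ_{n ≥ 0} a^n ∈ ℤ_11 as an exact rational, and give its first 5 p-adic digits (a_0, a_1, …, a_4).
Σ a^n = 1/(1 − a) = -1/7380;  first 5 digits = (1, 0, 6, 5, 3)

v_11(a) = 2 ≥ 1, so the series converges in ℤ_11 to 1/(1 − a) = 1/(1 − 7381) = -1/7380. Expand this rational in ℤ_11: compute digits iteratively via d_i = x_i mod 11, x_{i+1} = (x_i − d_i)/11. The first 5 digits are (1, 0, 6, 5, 3).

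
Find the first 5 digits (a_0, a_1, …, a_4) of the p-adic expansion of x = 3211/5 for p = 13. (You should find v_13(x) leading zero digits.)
(a_0, …, a_4) = (0, 0, 9, 10, 7)

v_13(3211/5) = 2, so a_0 = ... = a_1 = 0. Factor out: x = 13^2 · u with u = 19/5 a unit in ℤ_13. Expand u iteratively via a_{v+i} = u_i mod 13, u_{i+1} = (u_i − a_{v+i})/13:
  u_0 = 19/5;  a_2 = 9;  u_1 = (u_0 − 9)/13 = -2/5
  u_1 = -2/5;  a_3 = 10;  u_2 = (u_1 − 10)/13 = -4/5
  u_2 = -4/5;  a_4 = 7;  u_3 = (u_2 − 7)/13 = -3/5
Digits: (0, 0, 9, 10, 7).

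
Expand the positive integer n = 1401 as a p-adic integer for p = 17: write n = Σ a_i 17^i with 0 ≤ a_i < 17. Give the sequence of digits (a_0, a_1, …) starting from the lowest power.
(a_0, a_1, …) = (7, 14, 4)

Repeated division by 17 gives the digits low-to-high: 1401 = 7 + 14·17^1 + 4·17^2. Digit sequence: (7, 14, 4).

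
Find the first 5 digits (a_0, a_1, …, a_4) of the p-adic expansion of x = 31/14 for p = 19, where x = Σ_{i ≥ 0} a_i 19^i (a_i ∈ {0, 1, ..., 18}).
(a_0, …, a_4) = (9, 1, 4, 12, 17)

v_19(31/14) = 0 (numerator and denominator both coprime to 19), so x ∈ ℤ_19^×. Compute digits iteratively via a_i = x_i mod 19, x_{i+1} = (x_i − a_i)/19, with x_0 = x:
  x_0 = 31/14;  a_0 = 9;  x_1 = (x_0 − 9)/19 = -5/14
  x_1 = -5/14;  a_1 = 1;  x_2 = (x_1 − 1)/19 = -1/14
  x_2 = -1/14;  a_2 = 4;  x_3 = (x_2 − 4)/19 = -3/14
  x_3 = -3/14;  a_3 = 12;  x_4 = (x_3 − 12)/19 = -9/14
  x_4 = -9/14;  a_4 = 17;  x_5 = (x_4 − 17)/19 = -13/14
Digits: (9, 1, 4, 12, 17).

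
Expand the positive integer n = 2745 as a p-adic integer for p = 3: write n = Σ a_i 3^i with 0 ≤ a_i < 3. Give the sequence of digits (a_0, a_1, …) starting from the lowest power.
(a_0, a_1, …) = (0, 0, 2, 2, 0, 2, 0, 1)

Repeated division by 3 gives the digits low-to-high: 2745 = 2·3^2 + 2·3^3 + 2·3^5 + 1·3^7. Digit sequence: (0, 0, 2, 2, 0, 2, 0, 1).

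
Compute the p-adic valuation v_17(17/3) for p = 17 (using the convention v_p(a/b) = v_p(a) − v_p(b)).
v_17(17/3) = 1

Factor powers of 17 from the numerator and denominator of the reduced fraction: 17 = 17^1 · 1 and 3 = 17^0 · 3. Apply v_p(a/b) = v_p(a) − v_p(b): v_17(17/3) = 1 − 0 = 1.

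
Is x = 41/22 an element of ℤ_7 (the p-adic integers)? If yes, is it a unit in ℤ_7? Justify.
x ∈ ℤ_7^× (unit); v_7(x) = 0

ℤ_7 = {x ∈ ℚ_7 : v_7(x) ≥ 0} and ℤ_7^× = {x ∈ ℤ_7 : v_7(x) = 0}. Here v_7(41/22) = v_7(num) − v_7(den) = 0; compare against these criteria.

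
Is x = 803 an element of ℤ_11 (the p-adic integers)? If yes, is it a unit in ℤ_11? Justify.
x ∈ ℤ_11 but not a unit; v_11(x) = 1 > 0

ℤ_11 = {x ∈ ℚ_11 : v_11(x) ≥ 0} and ℤ_11^× = {x ∈ ℤ_11 : v_11(x) = 0}. Here v_11(803) = v_11(num) − v_11(den) = 1; compare against these criteria.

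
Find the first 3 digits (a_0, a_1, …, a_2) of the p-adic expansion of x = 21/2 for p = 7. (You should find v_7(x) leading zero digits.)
(a_0, …, a_2) = (0, 5, 3)

v_7(21/2) = 1, so a_0 = ... = a_0 = 0. Factor out: x = 7^1 · u with u = 3/2 a unit in ℤ_7. Expand u iteratively via a_{v+i} = u_i mod 7, u_{i+1} = (u_i − a_{v+i})/7:
  u_0 = 3/2;  a_1 = 5;  u_1 = (u_0 − 5)/7 = -1/2
  u_1 = -1/2;  a_2 = 3;  u_2 = (u_1 − 3)/7 = -1/2
Digits: (0, 5, 3).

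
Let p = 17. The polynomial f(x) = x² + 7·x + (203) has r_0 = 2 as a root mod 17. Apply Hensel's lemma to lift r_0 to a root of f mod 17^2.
r_1 = 87 (mod 289)

Hensel: r_{i+1} = r_i − f(r_i)·(f′(r_i))^{-1} mod 17^{i+2}, f′(x) = 2x + 7. Iterate:
  r_0 = 2 (mod 17)
  r_1 = 87 (mod 289)
Final: r = 87 satisfies f(r) ≡ 0 mod 17^2.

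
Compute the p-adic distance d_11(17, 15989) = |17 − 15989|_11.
d_11(17, 15989) = 1/1331

Step 1 — x − y = 17 − 15989 = -15972. Step 2 — v_11(-15972) = 3 (factor: -15972 = −(11^3 · 12); the sign does not affect v_p). Step 3 — |x − y|_11 = 11^{-3} = 1/1331.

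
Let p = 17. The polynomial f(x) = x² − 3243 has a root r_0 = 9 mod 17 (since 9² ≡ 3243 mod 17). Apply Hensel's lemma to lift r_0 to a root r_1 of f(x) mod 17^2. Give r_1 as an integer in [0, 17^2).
r_1 = 281 (mod 289)

Hensel's recurrence: r_{i+1} = r_i − f(r_i)·(f′(r_i))^{-1} mod 17^{i+2}, with f′(x) = 2x. Iterate:
  r_0 = 9 (mod 17)
  r_1 = 281 (mod 289)
Final: r_1 = 281, and one checks f(r_1) ≡ 0 mod 17^2.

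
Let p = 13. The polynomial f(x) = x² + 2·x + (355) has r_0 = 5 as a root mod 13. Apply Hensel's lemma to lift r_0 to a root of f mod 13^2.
r_1 = 57 (mod 169)

Hensel: r_{i+1} = r_i − f(r_i)·(f′(r_i))^{-1} mod 13^{i+2}, f′(x) = 2x + 2. Iterate:
  r_0 = 5 (mod 13)
  r_1 = 57 (mod 169)
Final: r = 57 satisfies f(r) ≡ 0 mod 13^2.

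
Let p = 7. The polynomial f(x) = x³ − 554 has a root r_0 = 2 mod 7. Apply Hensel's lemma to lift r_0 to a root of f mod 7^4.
r_3 = 170 (mod 2401)

Hensel: r_{i+1} = r_i − f(r_i)/f′(r_i) mod 7^{i+2}, where f′(x) = 3x². Iterate:
  r_0 = 2 (mod 7)
  r_1 = 23 (mod 49)
  r_2 = 170 (mod 343)
  r_3 = 170 (mod 2401)
Final: r = 170 with f(r) ≡ 0 mod 7^4.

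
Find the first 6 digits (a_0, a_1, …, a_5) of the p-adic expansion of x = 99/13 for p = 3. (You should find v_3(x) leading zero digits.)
(a_0, …, a_5) = (0, 0, 2, 1, 0, 1)

v_3(99/13) = 2, so a_0 = ... = a_1 = 0. Factor out: x = 3^2 · u with u = 11/13 a unit in ℤ_3. Expand u iteratively via a_{v+i} = u_i mod 3, u_{i+1} = (u_i − a_{v+i})/3:
  u_0 = 11/13;  a_2 = 2;  u_1 = (u_0 − 2)/3 = -5/13
  u_1 = -5/13;  a_3 = 1;  u_2 = (u_1 − 1)/3 = -6/13
  u_2 = -6/13;  a_4 = 0;  u_3 = (u_2 − 0)/3 = -2/13
  u_3 = -2/13;  a_5 = 1;  u_4 = (u_3 − 1)/3 = -5/13
Digits: (0, 0, 2, 1, 0, 1).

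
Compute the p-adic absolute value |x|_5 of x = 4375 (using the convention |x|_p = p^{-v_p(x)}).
|4375|_5 = 1/625

Step 1 — compute v_5(x) by factoring powers of 5 out of the numerator and denominator: v_5(4375) = 4. Step 2 — apply |x|_p = p^{-v_p(x)} = 5^{-4} = 1/625.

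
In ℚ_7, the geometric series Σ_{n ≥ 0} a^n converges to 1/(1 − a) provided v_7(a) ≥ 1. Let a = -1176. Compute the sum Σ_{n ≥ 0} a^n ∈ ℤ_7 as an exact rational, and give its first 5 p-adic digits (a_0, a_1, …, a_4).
Σ a^n = 1/(1 − a) = 1/1177;  first 5 digits = (1, 0, 4, 3, 1)

v_7(a) = 2 ≥ 1, so the series converges in ℤ_7 to 1/(1 − a) = 1/(1 − (-1176)) = 1/1177. Expand this rational in ℤ_7: compute digits iteratively via d_i = x_i mod 7, x_{i+1} = (x_i − d_i)/7. The first 5 digits are (1, 0, 4, 3, 1).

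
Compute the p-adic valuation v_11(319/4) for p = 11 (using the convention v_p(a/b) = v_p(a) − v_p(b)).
v_11(319/4) = 1

Factor powers of 11 from the numerator and denominator of the reduced fraction: 319 = 11^1 · 29 and 4 = 11^0 · 4. Apply v_p(a/b) = v_p(a) − v_p(b): v_11(319/4) = 1 − 0 = 1.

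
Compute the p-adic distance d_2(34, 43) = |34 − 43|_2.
d_2(34, 43) = 1

Step 1 — x − y = 34 − 43 = -9. Step 2 — v_2(-9) = 0 (factor: -9 = −(2^0 · 9); the sign does not affect v_p). Step 3 — |x − y|_2 = 2^{0} = 1.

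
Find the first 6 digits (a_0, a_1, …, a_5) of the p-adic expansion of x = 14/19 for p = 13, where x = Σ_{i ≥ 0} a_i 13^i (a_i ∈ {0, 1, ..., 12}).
(a_0, …, a_5) = (11, 4, 1, 4, 12, 10)

v_13(14/19) = 0 (numerator and denominator both coprime to 13), so x ∈ ℤ_13^×. Compute digits iteratively via a_i = x_i mod 13, x_{i+1} = (x_i − a_i)/13, with x_0 = x:
  x_0 = 14/19;  a_0 = 11;  x_1 = (x_0 − 11)/13 = -15/19
  x_1 = -15/19;  a_1 = 4;  x_2 = (x_1 − 4)/13 = -7/19
  x_2 = -7/19;  a_2 = 1;  x_3 = (x_2 − 1)/13 = -2/19
  x_3 = -2/19;  a_3 = 4;  x_4 = (x_3 − 4)/13 = -6/19
  x_4 = -6/19;  a_4 = 12;  x_5 = (x_4 − 12)/13 = -18/19
  x_5 = -18/19;  a_5 = 10;  x_6 = (x_5 − 10)/13 = -16/19
Digits: (11, 4, 1, 4, 12, 10).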